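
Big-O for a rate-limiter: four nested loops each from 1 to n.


Reasoning: four levels of nesting
Complexity: O(n^4)

O(n^4)


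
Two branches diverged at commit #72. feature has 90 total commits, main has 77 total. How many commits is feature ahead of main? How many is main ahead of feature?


Common ancestor: commit #72
feature commits after divergence: 90 - 72 = 18
main commits after divergence: 77 - 72 = 5
feature is 18 commits ahead of main
main is 5 commits ahead of feature

feature ahead: 18, main ahead: 5


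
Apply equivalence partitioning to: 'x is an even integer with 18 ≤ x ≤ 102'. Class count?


Constraint: even integers in [18, 102]
Class 1: x < 18 — out-of-range invalid
Class 2: x in [18,102] but odd — wrong type invalid
Class 3: x in [18,102] and even — valid
Class 4: x > 102 — out-of-range invalid
Total equivalence classes: 4

4 equivalence classes


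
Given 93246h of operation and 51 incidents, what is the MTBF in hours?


Formula: MTBF = Total operating time / Number of failures
MTBF = 93246 / 51
MTBF = 1828.35 hours

1828.35 hours


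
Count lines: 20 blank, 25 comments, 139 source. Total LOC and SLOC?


Total LOC = blank + comment + code
Total LOC = 20 + 25 + 139 = 184
SLOC (source only) = code = 139

Total LOC: 184, SLOC: 139


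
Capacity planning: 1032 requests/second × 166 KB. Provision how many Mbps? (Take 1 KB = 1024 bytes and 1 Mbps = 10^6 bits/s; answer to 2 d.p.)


Formula: Mbps = payload_bytes * RPS * 8 / 1e6
Payload per request = 166 KB = 166 * 1024 = 169984 bytes
Total bytes/sec = 169984 * 1032 = 175423488
Total bits/sec = 175423488 * 8 = 1403387904
Mbps = 1403387904 / 1e6 = 1403.39

1403.39 Mbps


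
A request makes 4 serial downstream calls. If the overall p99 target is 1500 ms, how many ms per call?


Formula: per_stage = total_budget / stages
per_stage = 1500 / 4
per_stage = 375.0 ms

375.0 ms


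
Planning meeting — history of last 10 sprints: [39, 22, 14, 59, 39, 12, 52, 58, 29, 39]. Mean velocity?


Formula: Avg velocity = Total points / Number of sprints
Points: [39, 22, 14, 59, 39, 12, 52, 58, 29, 39]
Sum = 39 + 22 + 14 + 59 + 39 + 12 + 52 + 58 + 29 + 39 = 363
Avg velocity = 363 / 10 = 36.3 points/sprint

36.3 points/sprint


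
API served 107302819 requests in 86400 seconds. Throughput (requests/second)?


Formula: throughput = requests / seconds
throughput = 107302819 / 86400
throughput = 1241.93 requests/second

1241.93 requests/second


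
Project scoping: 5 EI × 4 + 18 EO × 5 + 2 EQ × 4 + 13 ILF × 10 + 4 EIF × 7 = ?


UFP = EI*4 + EO*5 + EQ*4 + ILF*10 + EIF*7
UFP = 5*4 + 18*5 + 2*4 + 13*10 + 4*7
UFP = 20 + 90 + 8 + 130 + 28
UFP = 276

276


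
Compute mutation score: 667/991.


Mutation score = killed / total * 100
Mutation score = 667 / 991 * 100
Mutation score = 67.31%

67.31%


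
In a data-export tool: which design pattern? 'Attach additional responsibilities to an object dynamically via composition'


This matches the Decorator pattern

Decorator


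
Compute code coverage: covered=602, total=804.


Coverage = covered / total * 100
Coverage = 602 / 804 * 100
Coverage = 74.88%

74.88%


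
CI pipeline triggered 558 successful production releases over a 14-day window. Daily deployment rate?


Formula: deployments per day = releases / days
= 558 / 14
= 39.857 deploys/day
(equivalently, 279.0 deploys/week)

39.857 deploys/day


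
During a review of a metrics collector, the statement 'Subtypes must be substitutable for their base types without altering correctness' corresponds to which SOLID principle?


This describes the Liskov Substitution Principle (LSP)

Liskov Substitution Principle (LSP)


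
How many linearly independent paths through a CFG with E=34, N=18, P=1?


Formula: V(G) = E - N + 2P
V(G) = 34 - 18 + 2*1
V(G) = 16 + 2
V(G) = 18

18


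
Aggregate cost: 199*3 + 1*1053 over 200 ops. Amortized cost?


Formula: Amortized cost = Total cost / Operations
Total cost = (199 * 3) + (1 * 1053)
Total cost = 597 + 1053 = 1650
Amortized = 1650 / 200 = 8.25

8.25


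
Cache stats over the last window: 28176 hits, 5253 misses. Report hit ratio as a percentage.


Formula: hit rate = hits / (hits + misses) * 100
hit rate = 28176 / (28176 + 5253) * 100
hit rate = 28176 / 33429 * 100
hit rate = 84.29%

84.29%


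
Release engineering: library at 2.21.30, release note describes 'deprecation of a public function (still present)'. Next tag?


Current: 2.21.30
Change category: 'deprecation of a public function (still present)' → minor bump
SemVer rule: minor bump → increment MINOR, reset PATCH to 0 (MAJOR unchanged)
New: 2.22.0

2.22.0


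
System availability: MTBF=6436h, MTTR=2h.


Availability = MTBF / (MTBF + MTTR)
Availability = 6436 / (6436 + 2)
Availability = 6436 / 6438
Availability = 99.9689%

99.9689%


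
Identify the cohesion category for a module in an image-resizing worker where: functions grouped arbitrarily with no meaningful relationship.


Reasoning: Worst: random grouping
Type: Coincidental cohesion

Coincidental cohesion


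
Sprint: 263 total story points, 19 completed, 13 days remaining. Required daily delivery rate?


Formula: Required rate = Remaining points / Days left
Remaining = 263 - 19 = 244 points
Required rate = 244 / 13 = 18.77 points/day

18.77 points/day


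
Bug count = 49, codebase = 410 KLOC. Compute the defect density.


Defect density = defects / KLOC
Defect density = 49 / 410
Defect density = 0.12 defects/KLOC

0.12 defects/KLOC


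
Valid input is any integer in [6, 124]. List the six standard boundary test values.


Range: [6, 124]
Boundaries: just below min, min, min+1, max-1, max, just above max
Values: [5, 6, 7, 123, 124, 125]

[5, 6, 7, 123, 124, 125]


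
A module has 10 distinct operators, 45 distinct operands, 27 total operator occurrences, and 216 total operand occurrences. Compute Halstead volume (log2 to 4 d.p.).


Formula: V = N * log2(η), where N = N1 + N2 and η = η1 + η2
η = 10 + 45 = 55
N = 27 + 216 = 243
log2(55) ≈ 5.7814
V = 243 * 5.7814 = 1404.88

1404.88


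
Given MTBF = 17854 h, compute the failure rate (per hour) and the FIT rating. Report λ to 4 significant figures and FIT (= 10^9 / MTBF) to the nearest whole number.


Formula: λ = 1 / MTBF; FIT = λ × 1e9 = 1e9 / MTBF
λ = 1 / 17854 ≈ 5.601e-05 failures/hour
FIT = 1e9 / 17854 ≈ 56010 failures per 1e9 hours (nearest whole number)

λ = 5.601e-05 /h, FIT = 56010


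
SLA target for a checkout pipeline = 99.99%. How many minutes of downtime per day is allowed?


Formula: allowed downtime = period * (100 - SLA) / 100
Period (day) = 1440 minutes
Unavailability fraction = (100 - 99.99) / 100
Allowed downtime = 1440 * (100 - 99.99) / 100
Allowed downtime = 0.144 minutes

0.144 minutes


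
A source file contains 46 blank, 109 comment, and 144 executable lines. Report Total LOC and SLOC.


Total LOC = blank + comment + code
Total LOC = 46 + 109 + 144 = 299
SLOC (source only) = code = 144

Total LOC: 299, SLOC: 144


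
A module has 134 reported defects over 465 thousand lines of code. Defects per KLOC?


Defect density = defects / KLOC
Defect density = 134 / 465
Defect density = 0.288 defects/KLOC

0.288 defects/KLOC


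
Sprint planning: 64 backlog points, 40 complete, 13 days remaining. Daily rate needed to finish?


Formula: Required rate = Remaining points / Days left
Remaining = 64 - 40 = 24 points
Required rate = 24 / 13 = 1.85 points/day

1.85 points/day


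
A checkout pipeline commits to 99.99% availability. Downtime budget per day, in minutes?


Formula: allowed downtime = period * (100 - SLA) / 100
Period (day) = 1440 minutes
Unavailability fraction = (100 - 99.99) / 100
Allowed downtime = 1440 * (100 - 99.99) / 100
Allowed downtime = 0.144 minutes

0.144 minutes


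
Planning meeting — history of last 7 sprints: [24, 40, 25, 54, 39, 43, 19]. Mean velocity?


Formula: Avg velocity = Total points / Number of sprints
Points: [24, 40, 25, 54, 39, 43, 19]
Sum = 24 + 40 + 25 + 54 + 39 + 43 + 19 = 244
Avg velocity = 244 / 7 = 34.86 points/sprint

34.86 points/sprint


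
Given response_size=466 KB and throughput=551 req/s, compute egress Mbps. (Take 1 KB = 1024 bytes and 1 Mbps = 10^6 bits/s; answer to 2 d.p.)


Formula: Mbps = payload_bytes * RPS * 8 / 1e6
Payload per request = 466 KB = 466 * 1024 = 477184 bytes
Total bytes/sec = 477184 * 551 = 262928384
Total bits/sec = 262928384 * 8 = 2103427072
Mbps = 2103427072 / 1e6 = 2103.43

2103.43 Mbps


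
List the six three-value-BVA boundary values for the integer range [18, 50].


Range: [18, 50]
Boundaries: just below min, min, min+1, max-1, max, just above max
Values: [17, 18, 19, 49, 50, 51]

[17, 18, 19, 49, 50, 51]


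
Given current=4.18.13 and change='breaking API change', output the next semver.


Current: 4.18.13
Change category: 'breaking API change' → major bump
SemVer rule: major bump → increment MAJOR, reset MINOR and PATCH to 0
New: 5.0.0

5.0.0


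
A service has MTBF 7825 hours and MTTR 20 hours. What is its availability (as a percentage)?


Availability = MTBF / (MTBF + MTTR)
Availability = 7825 / (7825 + 20)
Availability = 7825 / 7845
Availability = 99.7451%

99.7451%


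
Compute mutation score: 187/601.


Mutation score = killed / total * 100
Mutation score = 187 / 601 * 100
Mutation score = 31.11%

31.11%


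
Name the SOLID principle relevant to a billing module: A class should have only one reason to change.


This describes the Single Responsibility Principle (SRP)

Single Responsibility Principle (SRP)


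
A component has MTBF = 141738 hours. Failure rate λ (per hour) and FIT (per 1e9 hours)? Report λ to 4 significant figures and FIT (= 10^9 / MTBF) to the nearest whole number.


Formula: λ = 1 / MTBF; FIT = λ × 1e9 = 1e9 / MTBF
λ = 1 / 141738 ≈ 7.055e-06 failures/hour
FIT = 1e9 / 141738 ≈ 7055 failures per 1e9 hours (nearest whole number)

λ = 7.055e-06 /h, FIT = 7055


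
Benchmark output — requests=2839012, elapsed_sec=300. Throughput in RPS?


Formula: throughput = requests / seconds
throughput = 2839012 / 300
throughput = 9463.37 requests/second

9463.37 requests/second


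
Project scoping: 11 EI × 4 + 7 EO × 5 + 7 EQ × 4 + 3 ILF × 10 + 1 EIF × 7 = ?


UFP = EI*4 + EO*5 + EQ*4 + ILF*10 + EIF*7
UFP = 11*4 + 7*5 + 7*4 + 3*10 + 1*7
UFP = 44 + 35 + 28 + 30 + 7
UFP = 144

144


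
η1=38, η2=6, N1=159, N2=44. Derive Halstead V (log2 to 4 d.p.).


Formula: V = N * log2(η), where N = N1 + N2 and η = η1 + η2
η = 38 + 6 = 44
N = 159 + 44 = 203
log2(44) ≈ 5.4594
V = 203 * 5.4594 = 1108.26

1108.26


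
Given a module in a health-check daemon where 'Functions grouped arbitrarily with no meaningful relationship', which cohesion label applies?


Reasoning: Worst: random grouping
Type: Coincidental cohesion

Coincidental cohesion


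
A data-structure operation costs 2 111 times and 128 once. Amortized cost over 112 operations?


Formula: Amortized cost = Total cost / Operations
Total cost = (111 * 2) + (1 * 128)
Total cost = 222 + 128 = 350
Amortized = 350 / 112 = 3.125

3.125


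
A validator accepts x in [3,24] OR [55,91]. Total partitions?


Valid ranges: [3,24] and [55,91]
Class 1: x < 3 — invalid
Class 2: 3 ≤ x ≤ 24 — valid
Class 3: 24 < x < 55 — invalid (gap between ranges)
Class 4: 55 ≤ x ≤ 91 — valid
Class 5: x > 91 — invalid
Total equivalence classes: 5

5 equivalence classes


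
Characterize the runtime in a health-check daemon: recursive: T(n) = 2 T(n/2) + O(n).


Reasoning: master theorem case 2 (merge-sort recurrence)
Complexity: O(n log n)

O(n log n)


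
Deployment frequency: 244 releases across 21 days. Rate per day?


Formula: deployments per day = releases / days
= 244 / 21
= 11.619 deploys/day
(equivalently, 81.33 deploys/week)

11.619 deploys/day


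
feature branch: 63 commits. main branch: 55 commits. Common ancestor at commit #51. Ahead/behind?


Common ancestor: commit #51
feature commits after divergence: 63 - 51 = 12
main commits after divergence: 55 - 51 = 4
feature is 12 commits ahead of main
main is 4 commits ahead of feature

feature ahead: 12, main ahead: 4


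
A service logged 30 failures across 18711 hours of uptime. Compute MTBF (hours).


Formula: MTBF = Total operating time / Number of failures
MTBF = 18711 / 30
MTBF = 623.7 hours

623.7 hours


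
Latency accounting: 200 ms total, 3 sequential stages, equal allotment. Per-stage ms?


Formula: per_stage = total_budget / stages
per_stage = 200 / 3
per_stage = 66.67 ms

66.67 ms


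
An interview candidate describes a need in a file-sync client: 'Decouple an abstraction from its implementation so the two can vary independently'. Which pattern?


This matches the Bridge pattern

Bridge


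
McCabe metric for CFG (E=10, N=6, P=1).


Formula: V(G) = E - N + 2P
V(G) = 10 - 6 + 2*1
V(G) = 4 + 2
V(G) = 6

6


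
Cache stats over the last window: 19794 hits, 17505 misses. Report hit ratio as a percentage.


Formula: hit rate = hits / (hits + misses) * 100
hit rate = 19794 / (19794 + 17505) * 100
hit rate = 19794 / 37299 * 100
hit rate = 53.07%

53.07%


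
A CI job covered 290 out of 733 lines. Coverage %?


Coverage = covered / total * 100
Coverage = 290 / 733 * 100
Coverage = 39.56%

39.56%


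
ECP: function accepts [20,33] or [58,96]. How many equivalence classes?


Valid ranges: [20,33] and [58,96]
Class 1: x < 20 — invalid
Class 2: 20 ≤ x ≤ 33 — valid
Class 3: 33 < x < 58 — invalid (gap between ranges)
Class 4: 58 ≤ x ≤ 96 — valid
Class 5: x > 96 — invalid
Total equivalence classes: 5

5 equivalence classes


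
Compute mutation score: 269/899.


Mutation score = killed / total * 100
Mutation score = 269 / 899 * 100
Mutation score = 29.92%

29.92%


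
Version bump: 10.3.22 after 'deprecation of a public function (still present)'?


Current: 10.3.22
Change category: 'deprecation of a public function (still present)' → minor bump
SemVer rule: minor bump → increment MINOR, reset PATCH to 0 (MAJOR unchanged)
New: 10.4.0

10.4.0


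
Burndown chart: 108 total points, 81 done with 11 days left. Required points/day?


Formula: Required rate = Remaining points / Days left
Remaining = 108 - 81 = 27 points
Required rate = 27 / 11 = 2.45 points/day

2.45 points/day


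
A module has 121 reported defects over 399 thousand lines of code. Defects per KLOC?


Defect density = defects / KLOC
Defect density = 121 / 399
Defect density = 0.303 defects/KLOC

0.303 defects/KLOC


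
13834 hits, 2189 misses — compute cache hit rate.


Formula: hit rate = hits / (hits + misses) * 100
hit rate = 13834 / (13834 + 2189) * 100
hit rate = 13834 / 16023 * 100
hit rate = 86.34%

86.34%


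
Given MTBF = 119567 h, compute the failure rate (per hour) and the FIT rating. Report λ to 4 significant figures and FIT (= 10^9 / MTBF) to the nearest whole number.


Formula: λ = 1 / MTBF; FIT = λ × 1e9 = 1e9 / MTBF
λ = 1 / 119567 ≈ 8.364e-06 failures/hour
FIT = 1e9 / 119567 ≈ 8364 failures per 1e9 hours (nearest whole number)

λ = 8.364e-06 /h, FIT = 8364


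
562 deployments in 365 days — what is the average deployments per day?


Formula: deployments per day = releases / days
= 562 / 365
= 1.54 deploys/day
(equivalently, 10.78 deploys/week)

1.54 deploys/day


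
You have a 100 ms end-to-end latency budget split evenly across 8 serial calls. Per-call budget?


Formula: per_stage = total_budget / stages
per_stage = 100 / 8
per_stage = 12.5 ms

12.5 ms


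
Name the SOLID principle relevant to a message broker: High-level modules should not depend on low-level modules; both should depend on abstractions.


This describes the Dependency Inversion Principle (DIP)

Dependency Inversion Principle (DIP)


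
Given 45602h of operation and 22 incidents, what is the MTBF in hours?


Formula: MTBF = Total operating time / Number of failures
MTBF = 45602 / 22
MTBF = 2072.82 hours

2072.82 hours


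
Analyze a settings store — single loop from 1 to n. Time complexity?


Reasoning: one pass through n items
Complexity: O(n)

O(n)


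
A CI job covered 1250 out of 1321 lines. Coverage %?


Coverage = covered / total * 100
Coverage = 1250 / 1321 * 100
Coverage = 94.63%

94.63%


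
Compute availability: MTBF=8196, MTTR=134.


Availability = MTBF / (MTBF + MTTR)
Availability = 8196 / (8196 + 134)
Availability = 8196 / 8330
Availability = 98.3914%

98.3914%


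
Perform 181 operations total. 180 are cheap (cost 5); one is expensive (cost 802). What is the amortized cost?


Formula: Amortized cost = Total cost / Operations
Total cost = (180 * 5) + (1 * 802)
Total cost = 900 + 802 = 1702
Amortized = 1702 / 181 = 9.4033

9.4033


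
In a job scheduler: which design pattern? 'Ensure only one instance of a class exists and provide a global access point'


This matches the Singleton pattern

Singleton


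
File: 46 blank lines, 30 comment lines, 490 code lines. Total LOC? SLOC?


Total LOC = blank + comment + code
Total LOC = 46 + 30 + 490 = 566
SLOC (source only) = code = 490

Total LOC: 566, SLOC: 490


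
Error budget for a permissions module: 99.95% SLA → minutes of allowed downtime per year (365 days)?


Formula: allowed downtime = period * (100 - SLA) / 100
Period (year (365 days)) = 525600 minutes
Unavailability fraction = (100 - 99.95) / 100
Allowed downtime = 525600 * (100 - 99.95) / 100
Allowed downtime = 262.8 minutes

262.8 minutes


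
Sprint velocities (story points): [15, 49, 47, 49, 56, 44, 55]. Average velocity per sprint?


Formula: Avg velocity = Total points / Number of sprints
Points: [15, 49, 47, 49, 56, 44, 55]
Sum = 15 + 49 + 47 + 49 + 56 + 44 + 55 = 315
Avg velocity = 315 / 7 = 45.0 points/sprint

45.0 points/sprint


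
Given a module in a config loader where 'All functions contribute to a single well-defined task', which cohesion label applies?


Reasoning: Best: single purpose
Type: Functional cohesion

Functional cohesion


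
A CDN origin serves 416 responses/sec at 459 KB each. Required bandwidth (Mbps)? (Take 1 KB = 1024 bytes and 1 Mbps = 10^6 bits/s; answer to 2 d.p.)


Formula: Mbps = payload_bytes * RPS * 8 / 1e6
Payload per request = 459 KB = 459 * 1024 = 470016 bytes
Total bytes/sec = 470016 * 416 = 195526656
Total bits/sec = 195526656 * 8 = 1564213248
Mbps = 1564213248 / 1e6 = 1564.21

1564.21 Mbps


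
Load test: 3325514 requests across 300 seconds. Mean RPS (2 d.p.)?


Formula: throughput = requests / seconds
throughput = 3325514 / 300
throughput = 11085.05 requests/second

11085.05 requests/second


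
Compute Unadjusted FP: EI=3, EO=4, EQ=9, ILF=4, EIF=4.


UFP = EI*4 + EO*5 + EQ*4 + ILF*10 + EIF*7
UFP = 3*4 + 4*5 + 9*4 + 4*10 + 4*7
UFP = 12 + 20 + 36 + 40 + 28
UFP = 136

136


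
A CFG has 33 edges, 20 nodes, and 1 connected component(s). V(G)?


Formula: V(G) = E - N + 2P
V(G) = 33 - 20 + 2*1
V(G) = 13 + 2
V(G) = 15

15


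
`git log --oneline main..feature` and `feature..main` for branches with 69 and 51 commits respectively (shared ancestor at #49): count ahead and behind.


Common ancestor: commit #49
feature commits after divergence: 69 - 49 = 20
main commits after divergence: 51 - 49 = 2
feature is 20 commits ahead of main
main is 2 commits ahead of feature

feature ahead: 20, main ahead: 2


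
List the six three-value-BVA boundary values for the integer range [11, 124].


Range: [11, 124]
Boundaries: just below min, min, min+1, max-1, max, just above max
Values: [10, 11, 12, 123, 124, 125]

[10, 11, 12, 123, 124, 125]


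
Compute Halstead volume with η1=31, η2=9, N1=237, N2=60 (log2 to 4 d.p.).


Formula: V = N * log2(η), where N = N1 + N2 and η = η1 + η2
η = 31 + 9 = 40
N = 237 + 60 = 297
log2(40) ≈ 5.3219
V = 297 * 5.3219 = 1580.60

1580.60


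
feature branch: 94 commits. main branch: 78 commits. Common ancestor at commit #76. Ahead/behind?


Common ancestor: commit #76
feature commits after divergence: 94 - 76 = 18
main commits after divergence: 78 - 76 = 2
feature is 18 commits ahead of main
main is 2 commits ahead of feature

feature ahead: 18, main ahead: 2


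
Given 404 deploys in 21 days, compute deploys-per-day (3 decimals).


Formula: deployments per day = releases / days
= 404 / 21
= 19.238 deploys/day
(equivalently, 134.67 deploys/week)

19.238 deploys/day


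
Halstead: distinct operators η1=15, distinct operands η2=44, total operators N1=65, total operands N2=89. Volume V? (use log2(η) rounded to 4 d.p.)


Formula: V = N * log2(η), where N = N1 + N2 and η = η1 + η2
η = 15 + 44 = 59
N = 65 + 89 = 154
log2(59) ≈ 5.8826
V = 154 * 5.8826 = 905.92

905.92


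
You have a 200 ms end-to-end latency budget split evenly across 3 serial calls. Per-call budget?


Formula: per_stage = total_budget / stages
per_stage = 200 / 3
per_stage = 66.67 ms

66.67 ms


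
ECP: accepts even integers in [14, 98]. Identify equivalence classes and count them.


Constraint: even integers in [14, 98]
Class 1: x < 14 — out-of-range invalid
Class 2: x in [14,98] but odd — wrong type invalid
Class 3: x in [14,98] and even — valid
Class 4: x > 98 — out-of-range invalid
Total equivalence classes: 4

4 equivalence classes


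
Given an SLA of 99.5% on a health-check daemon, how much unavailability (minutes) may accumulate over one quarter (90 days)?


Formula: allowed downtime = period * (100 - SLA) / 100
Period (quarter (90 days)) = 129600 minutes
Unavailability fraction = (100 - 99.5) / 100
Allowed downtime = 129600 * (100 - 99.5) / 100
Allowed downtime = 648.0 minutes

648.0 minutes


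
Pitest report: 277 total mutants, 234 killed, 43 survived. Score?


Mutation score = killed / total * 100
Mutation score = 234 / 277 * 100
Mutation score = 84.48%

84.48%


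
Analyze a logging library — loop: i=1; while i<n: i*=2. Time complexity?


Reasoning: i doubles each step so iterations are log2(n)
Complexity: O(log n)

O(log n)


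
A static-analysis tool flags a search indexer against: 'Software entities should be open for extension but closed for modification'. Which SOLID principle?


This describes the Open/Closed Principle (OCP)

Open/Closed Principle (OCP)


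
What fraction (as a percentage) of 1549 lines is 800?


Coverage = covered / total * 100
Coverage = 800 / 1549 * 100
Coverage = 51.65%

51.65%


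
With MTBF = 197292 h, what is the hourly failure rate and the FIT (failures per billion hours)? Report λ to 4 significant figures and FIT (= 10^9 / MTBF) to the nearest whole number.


Formula: λ = 1 / MTBF; FIT = λ × 1e9 = 1e9 / MTBF
λ = 1 / 197292 ≈ 5.069e-06 failures/hour
FIT = 1e9 / 197292 ≈ 5069 failures per 1e9 hours (nearest whole number)

λ = 5.069e-06 /h, FIT = 5069


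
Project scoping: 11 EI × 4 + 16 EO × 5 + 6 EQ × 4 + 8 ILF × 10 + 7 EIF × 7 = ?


UFP = EI*4 + EO*5 + EQ*4 + ILF*10 + EIF*7
UFP = 11*4 + 16*5 + 6*4 + 8*10 + 7*7
UFP = 44 + 80 + 24 + 80 + 49
UFP = 277

277


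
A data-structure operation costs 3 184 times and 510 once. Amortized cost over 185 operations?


Formula: Amortized cost = Total cost / Operations
Total cost = (184 * 3) + (1 * 510)
Total cost = 552 + 510 = 1062
Amortized = 1062 / 185 = 5.7405

5.7405


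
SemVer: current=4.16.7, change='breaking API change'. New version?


Current: 4.16.7
Change category: 'breaking API change' → major bump
SemVer rule: major bump → increment MAJOR, reset MINOR and PATCH to 0
New: 5.0.0

5.0.0


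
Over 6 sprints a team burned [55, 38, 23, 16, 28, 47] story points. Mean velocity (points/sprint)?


Formula: Avg velocity = Total points / Number of sprints
Points: [55, 38, 23, 16, 28, 47]
Sum = 55 + 38 + 23 + 16 + 28 + 47 = 207
Avg velocity = 207 / 6 = 34.5 points/sprint

34.5 points/sprint


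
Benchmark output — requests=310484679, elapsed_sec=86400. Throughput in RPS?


Formula: throughput = requests / seconds
throughput = 310484679 / 86400
throughput = 3593.57 requests/second

3593.57 requests/second


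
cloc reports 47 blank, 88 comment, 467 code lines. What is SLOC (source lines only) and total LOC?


Total LOC = blank + comment + code
Total LOC = 47 + 88 + 467 = 602
SLOC (source only) = code = 467

Total LOC: 602, SLOC: 467


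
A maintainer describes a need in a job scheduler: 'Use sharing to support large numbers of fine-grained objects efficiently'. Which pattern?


This matches the Flyweight pattern

Flyweight


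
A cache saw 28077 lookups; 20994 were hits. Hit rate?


Formula: hit rate = hits / (hits + misses) * 100
hit rate = 20994 / (20994 + 7083) * 100
hit rate = 20994 / 28077 * 100
hit rate = 74.77%

74.77%


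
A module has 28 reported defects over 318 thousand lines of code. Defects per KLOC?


Defect density = defects / KLOC
Defect density = 28 / 318
Defect density = 0.088 defects/KLOC

0.088 defects/KLOC


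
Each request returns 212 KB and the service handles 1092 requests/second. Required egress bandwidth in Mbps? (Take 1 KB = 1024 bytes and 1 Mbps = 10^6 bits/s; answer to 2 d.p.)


Formula: Mbps = payload_bytes * RPS * 8 / 1e6
Payload per request = 212 KB = 212 * 1024 = 217088 bytes
Total bytes/sec = 217088 * 1092 = 237060096
Total bits/sec = 237060096 * 8 = 1896480768
Mbps = 1896480768 / 1e6 = 1896.48

1896.48 Mbps


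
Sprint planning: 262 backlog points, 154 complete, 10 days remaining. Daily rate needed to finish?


Formula: Required rate = Remaining points / Days left
Remaining = 262 - 154 = 108 points
Required rate = 108 / 10 = 10.8 points/day

10.8 points/day


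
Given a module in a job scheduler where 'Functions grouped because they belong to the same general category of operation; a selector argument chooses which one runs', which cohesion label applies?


Reasoning: Grouped by category of activity, not by data or sequence
Type: Logical cohesion

Logical cohesion


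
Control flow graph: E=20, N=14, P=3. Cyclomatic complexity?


Formula: V(G) = E - N + 2P
V(G) = 20 - 14 + 2*3
V(G) = 6 + 6
V(G) = 12

12


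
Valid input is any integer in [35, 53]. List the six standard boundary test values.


Range: [35, 53]
Boundaries: just below min, min, min+1, max-1, max, just above max
Values: [34, 35, 36, 52, 53, 54]

[34, 35, 36, 52, 53, 54]


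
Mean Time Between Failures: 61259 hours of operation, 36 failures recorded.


Formula: MTBF = Total operating time / Number of failures
MTBF = 61259 / 36
MTBF = 1701.64 hours

1701.64 hours


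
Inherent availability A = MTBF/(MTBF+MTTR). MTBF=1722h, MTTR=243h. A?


Availability = MTBF / (MTBF + MTTR)
Availability = 1722 / (1722 + 243)
Availability = 1722 / 1965
Availability = 87.6336%

87.6336%


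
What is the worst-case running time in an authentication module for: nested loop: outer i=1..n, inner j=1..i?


Reasoning: triangle: n(n+1)/2 ~ n^2/2
Complexity: O(n^2)

O(n^2)


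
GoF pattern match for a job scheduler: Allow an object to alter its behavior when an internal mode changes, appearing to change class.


This matches the State pattern

State


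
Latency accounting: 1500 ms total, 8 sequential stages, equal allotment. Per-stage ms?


Formula: per_stage = total_budget / stages
per_stage = 1500 / 8
per_stage = 187.5 ms

187.5 ms


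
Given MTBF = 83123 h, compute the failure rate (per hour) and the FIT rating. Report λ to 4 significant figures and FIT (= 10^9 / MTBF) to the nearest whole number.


Formula: λ = 1 / MTBF; FIT = λ × 1e9 = 1e9 / MTBF
λ = 1 / 83123 ≈ 1.203e-05 failures/hour
FIT = 1e9 / 83123 ≈ 12030 failures per 1e9 hours (nearest whole number)

λ = 1.203e-05 /h, FIT = 12030


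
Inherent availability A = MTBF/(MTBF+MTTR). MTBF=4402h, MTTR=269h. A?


Availability = MTBF / (MTBF + MTTR)
Availability = 4402 / (4402 + 269)
Availability = 4402 / 4671
Availability = 94.2411%

94.2411%


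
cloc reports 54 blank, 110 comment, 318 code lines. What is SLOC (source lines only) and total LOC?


Total LOC = blank + comment + code
Total LOC = 54 + 110 + 318 = 482
SLOC (source only) = code = 318

Total LOC: 482, SLOC: 318


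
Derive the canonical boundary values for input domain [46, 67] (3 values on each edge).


Range: [46, 67]
Boundaries: just below min, min, min+1, max-1, max, just above max
Values: [45, 46, 47, 66, 67, 68]

[45, 46, 47, 66, 67, 68]


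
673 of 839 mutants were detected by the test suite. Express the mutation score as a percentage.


Mutation score = killed / total * 100
Mutation score = 673 / 839 * 100
Mutation score = 80.21%

80.21%


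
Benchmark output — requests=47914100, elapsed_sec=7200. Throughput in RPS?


Formula: throughput = requests / seconds
throughput = 47914100 / 7200
throughput = 6654.74 requests/second

6654.74 requests/second


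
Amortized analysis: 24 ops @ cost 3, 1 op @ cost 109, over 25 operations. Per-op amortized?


Formula: Amortized cost = Total cost / Operations
Total cost = (24 * 3) + (1 * 109)
Total cost = 72 + 109 = 181
Amortized = 181 / 25 = 7.24

7.24


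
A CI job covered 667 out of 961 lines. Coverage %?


Coverage = covered / total * 100
Coverage = 667 / 961 * 100
Coverage = 69.41%

69.41%


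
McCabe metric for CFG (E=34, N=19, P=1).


Formula: V(G) = E - N + 2P
V(G) = 34 - 19 + 2*1
V(G) = 15 + 2
V(G) = 17

17


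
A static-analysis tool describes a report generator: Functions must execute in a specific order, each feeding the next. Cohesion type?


Reasoning: Output of one is input to next
Type: Sequential cohesion

Sequential cohesion


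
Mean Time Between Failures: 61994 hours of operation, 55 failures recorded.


Formula: MTBF = Total operating time / Number of failures
MTBF = 61994 / 55
MTBF = 1127.16 hours

1127.16 hours


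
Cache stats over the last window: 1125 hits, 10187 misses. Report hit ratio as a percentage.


Formula: hit rate = hits / (hits + misses) * 100
hit rate = 1125 / (1125 + 10187) * 100
hit rate = 1125 / 11312 * 100
hit rate = 9.95%

9.95%


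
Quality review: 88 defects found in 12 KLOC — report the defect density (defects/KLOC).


Defect density = defects / KLOC
Defect density = 88 / 12
Defect density = 7.333 defects/KLOC

7.333 defects/KLOC


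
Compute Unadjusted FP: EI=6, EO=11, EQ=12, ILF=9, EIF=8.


UFP = EI*4 + EO*5 + EQ*4 + ILF*10 + EIF*7
UFP = 6*4 + 11*5 + 12*4 + 9*10 + 8*7
UFP = 24 + 55 + 48 + 90 + 56
UFP = 273

273


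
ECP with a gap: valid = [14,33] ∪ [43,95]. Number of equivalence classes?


Valid ranges: [14,33] and [43,95]
Class 1: x < 14 — invalid
Class 2: 14 ≤ x ≤ 33 — valid
Class 3: 33 < x < 43 — invalid (gap between ranges)
Class 4: 43 ≤ x ≤ 95 — valid
Class 5: x > 95 — invalid
Total equivalence classes: 5

5 equivalence classes


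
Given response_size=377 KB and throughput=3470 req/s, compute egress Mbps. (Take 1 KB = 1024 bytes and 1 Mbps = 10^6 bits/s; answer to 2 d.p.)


Formula: Mbps = payload_bytes * RPS * 8 / 1e6
Payload per request = 377 KB = 377 * 1024 = 386048 bytes
Total bytes/sec = 386048 * 3470 = 1339586560
Total bits/sec = 1339586560 * 8 = 10716692480
Mbps = 10716692480 / 1e6 = 10716.69

10716.69 Mbps


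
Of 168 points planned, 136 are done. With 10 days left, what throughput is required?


Formula: Required rate = Remaining points / Days left
Remaining = 168 - 136 = 32 points
Required rate = 32 / 10 = 3.2 points/day

3.2 points/day


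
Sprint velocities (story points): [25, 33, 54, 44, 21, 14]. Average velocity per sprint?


Formula: Avg velocity = Total points / Number of sprints
Points: [25, 33, 54, 44, 21, 14]
Sum = 25 + 33 + 54 + 44 + 21 + 14 = 191
Avg velocity = 191 / 6 = 31.83 points/sprint

31.83 points/sprint


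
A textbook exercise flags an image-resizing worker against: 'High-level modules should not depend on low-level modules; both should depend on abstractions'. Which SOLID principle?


This describes the Dependency Inversion Principle (DIP)

Dependency Inversion Principle (DIP)


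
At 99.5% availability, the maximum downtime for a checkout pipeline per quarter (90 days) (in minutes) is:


Formula: allowed downtime = period * (100 - SLA) / 100
Period (quarter (90 days)) = 129600 minutes
Unavailability fraction = (100 - 99.5) / 100
Allowed downtime = 129600 * (100 - 99.5) / 100
Allowed downtime = 648.0 minutes

648.0 minutes


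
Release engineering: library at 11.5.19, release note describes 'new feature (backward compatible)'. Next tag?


Current: 11.5.19
Change category: 'new feature (backward compatible)' → minor bump
SemVer rule: minor bump → increment MINOR, reset PATCH to 0 (MAJOR unchanged)
New: 11.6.0

11.6.0


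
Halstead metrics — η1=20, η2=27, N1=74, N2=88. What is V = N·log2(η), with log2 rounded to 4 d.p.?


Formula: V = N * log2(η), where N = N1 + N2 and η = η1 + η2
η = 20 + 27 = 47
N = 74 + 88 = 162
log2(47) ≈ 5.5546
V = 162 * 5.5546 = 899.85

899.85


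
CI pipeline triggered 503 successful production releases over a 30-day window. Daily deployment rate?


Formula: deployments per day = releases / days
= 503 / 30
= 16.767 deploys/day
(equivalently, 117.37 deploys/week)

16.767 deploys/day


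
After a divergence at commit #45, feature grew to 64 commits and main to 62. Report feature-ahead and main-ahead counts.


Common ancestor: commit #45
feature commits after divergence: 64 - 45 = 19
main commits after divergence: 62 - 45 = 17
feature is 19 commits ahead of main
main is 17 commits ahead of feature

feature ahead: 19, main ahead: 17


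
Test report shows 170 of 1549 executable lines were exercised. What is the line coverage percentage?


Coverage = covered / total * 100
Coverage = 170 / 1549 * 100
Coverage = 10.97%

10.97%


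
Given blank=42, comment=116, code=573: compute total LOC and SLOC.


Total LOC = blank + comment + code
Total LOC = 42 + 116 + 573 = 731
SLOC (source only) = code = 573

Total LOC: 731, SLOC: 573


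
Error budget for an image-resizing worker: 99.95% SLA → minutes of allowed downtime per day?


Formula: allowed downtime = period * (100 - SLA) / 100
Period (day) = 1440 minutes
Unavailability fraction = (100 - 99.95) / 100
Allowed downtime = 1440 * (100 - 99.95) / 100
Allowed downtime = 0.72 minutes

0.72 minutes


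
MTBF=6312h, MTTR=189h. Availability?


Availability = MTBF / (MTBF + MTTR)
Availability = 6312 / (6312 + 189)
Availability = 6312 / 6501
Availability = 97.0928%

97.0928%


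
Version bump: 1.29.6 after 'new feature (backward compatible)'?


Current: 1.29.6
Change category: 'new feature (backward compatible)' → minor bump
SemVer rule: minor bump → increment MINOR, reset PATCH to 0 (MAJOR unchanged)
New: 1.30.0

1.30.0


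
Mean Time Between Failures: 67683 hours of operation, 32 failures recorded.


Formula: MTBF = Total operating time / Number of failures
MTBF = 67683 / 32
MTBF = 2115.09 hours

2115.09 hours


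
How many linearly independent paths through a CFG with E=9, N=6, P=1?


Formula: V(G) = E - N + 2P
V(G) = 9 - 6 + 2*1
V(G) = 3 + 2
V(G) = 5

5


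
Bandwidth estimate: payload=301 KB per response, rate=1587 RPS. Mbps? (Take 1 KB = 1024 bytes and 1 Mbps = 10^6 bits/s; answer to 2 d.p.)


Formula: Mbps = payload_bytes * RPS * 8 / 1e6
Payload per request = 301 KB = 301 * 1024 = 308224 bytes
Total bytes/sec = 308224 * 1587 = 489151488
Total bits/sec = 489151488 * 8 = 3913211904
Mbps = 3913211904 / 1e6 = 3913.21

3913.21 Mbps


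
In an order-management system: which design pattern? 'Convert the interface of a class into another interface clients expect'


This matches the Adapter pattern

Adapter


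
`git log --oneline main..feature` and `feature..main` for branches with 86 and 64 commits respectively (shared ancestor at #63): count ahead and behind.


Common ancestor: commit #63
feature commits after divergence: 86 - 63 = 23
main commits after divergence: 64 - 63 = 1
feature is 23 commits ahead of main
main is 1 commits ahead of feature

feature ahead: 23, main ahead: 1


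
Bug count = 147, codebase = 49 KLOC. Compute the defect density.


Defect density = defects / KLOC
Defect density = 147 / 49
Defect density = 3.0 defects/KLOC

3.0 defects/KLOC


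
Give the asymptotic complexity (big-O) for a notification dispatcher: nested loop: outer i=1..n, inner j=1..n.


Reasoning: n iterations times n iterations
Complexity: O(n^2)

O(n^2)


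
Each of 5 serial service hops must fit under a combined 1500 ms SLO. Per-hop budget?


Formula: per_stage = total_budget / stages
per_stage = 1500 / 5
per_stage = 300.0 ms

300.0 ms


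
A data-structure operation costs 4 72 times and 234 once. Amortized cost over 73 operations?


Formula: Amortized cost = Total cost / Operations
Total cost = (72 * 4) + (1 * 234)
Total cost = 288 + 234 = 522
Amortized = 522 / 73 = 7.1507

7.1507


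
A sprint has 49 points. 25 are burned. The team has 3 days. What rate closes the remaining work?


Formula: Required rate = Remaining points / Days left
Remaining = 49 - 25 = 24 points
Required rate = 24 / 3 = 8.0 points/day

8.0 points/day


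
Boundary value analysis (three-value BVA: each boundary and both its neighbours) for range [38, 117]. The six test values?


Range: [38, 117]
Boundaries: just below min, min, min+1, max-1, max, just above max
Values: [37, 38, 39, 116, 117, 118]

[37, 38, 39, 116, 117, 118]


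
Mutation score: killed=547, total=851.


Mutation score = killed / total * 100
Mutation score = 547 / 851 * 100
Mutation score = 64.28%

64.28%


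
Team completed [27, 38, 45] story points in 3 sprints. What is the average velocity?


Formula: Avg velocity = Total points / Number of sprints
Points: [27, 38, 45]
Sum = 27 + 38 + 45 = 110
Avg velocity = 110 / 3 = 36.67 points/sprint

36.67 points/sprint


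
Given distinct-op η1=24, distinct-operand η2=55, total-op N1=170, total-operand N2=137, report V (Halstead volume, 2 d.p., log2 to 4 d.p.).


Formula: V = N * log2(η), where N = N1 + N2 and η = η1 + η2
η = 24 + 55 = 79
N = 170 + 137 = 307
log2(79) ≈ 6.3038
V = 307 * 6.3038 = 1935.27

1935.27


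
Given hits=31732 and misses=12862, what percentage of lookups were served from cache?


Formula: hit rate = hits / (hits + misses) * 100
hit rate = 31732 / (31732 + 12862) * 100
hit rate = 31732 / 44594 * 100
hit rate = 71.16%

71.16%


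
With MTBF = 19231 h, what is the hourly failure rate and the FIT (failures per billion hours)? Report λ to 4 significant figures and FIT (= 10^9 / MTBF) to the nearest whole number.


Formula: λ = 1 / MTBF; FIT = λ × 1e9 = 1e9 / MTBF
λ = 1 / 19231 ≈ 5.200e-05 failures/hour
FIT = 1e9 / 19231 ≈ 51999 failures per 1e9 hours (nearest whole number)

λ = 5.200e-05 /h, FIT = 51999


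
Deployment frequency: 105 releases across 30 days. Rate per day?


Formula: deployments per day = releases / days
= 105 / 30
= 3.5 deploys/day
(equivalently, 24.5 deploys/week)

3.5 deploys/day


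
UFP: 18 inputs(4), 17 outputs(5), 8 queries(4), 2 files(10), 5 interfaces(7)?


UFP = EI*4 + EO*5 + EQ*4 + ILF*10 + EIF*7
UFP = 18*4 + 17*5 + 8*4 + 2*10 + 5*7
UFP = 72 + 85 + 32 + 20 + 35
UFP = 244

244


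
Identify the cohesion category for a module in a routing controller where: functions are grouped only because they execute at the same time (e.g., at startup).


Reasoning: Related by timing only
Type: Temporal cohesion

Temporal cohesion


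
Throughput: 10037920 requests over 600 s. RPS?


Formula: throughput = requests / seconds
throughput = 10037920 / 600
throughput = 16729.87 requests/second

16729.87 requests/second
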